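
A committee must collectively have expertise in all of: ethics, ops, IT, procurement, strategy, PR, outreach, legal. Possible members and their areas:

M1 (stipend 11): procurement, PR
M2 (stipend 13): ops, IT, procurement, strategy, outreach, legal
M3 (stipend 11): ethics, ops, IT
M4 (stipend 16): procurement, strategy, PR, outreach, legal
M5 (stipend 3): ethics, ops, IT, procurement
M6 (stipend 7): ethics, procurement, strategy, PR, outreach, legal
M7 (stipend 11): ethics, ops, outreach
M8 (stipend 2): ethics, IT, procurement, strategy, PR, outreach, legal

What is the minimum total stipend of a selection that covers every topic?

5

M5, M8 cover every topic at stipend 3 + 2 = 5.
Any cover uses at least 2 members; among all covering selections none totals below 5.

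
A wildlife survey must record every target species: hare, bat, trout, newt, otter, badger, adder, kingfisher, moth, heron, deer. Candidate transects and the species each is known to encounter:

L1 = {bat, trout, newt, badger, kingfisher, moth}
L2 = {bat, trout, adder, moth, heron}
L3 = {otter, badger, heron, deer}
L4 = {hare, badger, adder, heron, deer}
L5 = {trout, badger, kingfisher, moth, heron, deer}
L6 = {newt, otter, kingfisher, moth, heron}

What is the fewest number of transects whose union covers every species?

3

L1, L3, L4 together cover {hare, bat, trout, newt, otter, badger, adder, kingfisher, moth, heron, deer} — every species.
No 2 of the 6 transects cover everything (all 15 pairs fall short), so 3 is minimum.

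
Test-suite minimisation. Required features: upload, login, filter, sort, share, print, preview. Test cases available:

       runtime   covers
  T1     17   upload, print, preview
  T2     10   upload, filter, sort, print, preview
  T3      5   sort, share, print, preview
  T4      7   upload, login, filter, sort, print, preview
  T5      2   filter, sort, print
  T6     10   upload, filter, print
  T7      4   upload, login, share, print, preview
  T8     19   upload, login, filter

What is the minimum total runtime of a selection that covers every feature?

6

T5, T7 cover every feature at runtime 2 + 4 = 6.
Any cover uses at least 2 test cases; among all covering selections none totals below 6.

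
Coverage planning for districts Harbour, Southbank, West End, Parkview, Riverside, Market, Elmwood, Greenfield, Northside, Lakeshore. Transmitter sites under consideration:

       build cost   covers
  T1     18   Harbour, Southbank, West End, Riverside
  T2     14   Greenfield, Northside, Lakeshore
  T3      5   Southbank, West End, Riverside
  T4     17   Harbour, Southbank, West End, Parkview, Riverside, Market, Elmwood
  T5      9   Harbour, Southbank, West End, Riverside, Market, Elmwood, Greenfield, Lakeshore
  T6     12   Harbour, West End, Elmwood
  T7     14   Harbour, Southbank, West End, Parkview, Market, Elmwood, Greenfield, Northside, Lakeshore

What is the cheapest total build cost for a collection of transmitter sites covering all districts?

T3, T7 cover every district at build cost 5 + 14 = 19.
Any cover uses at least 2 transmitter sites; among all covering selections none totals below 19.
Greedy by coverage-per-build cost would pick T5, T7 for 23 — worse than the optimum 19.

19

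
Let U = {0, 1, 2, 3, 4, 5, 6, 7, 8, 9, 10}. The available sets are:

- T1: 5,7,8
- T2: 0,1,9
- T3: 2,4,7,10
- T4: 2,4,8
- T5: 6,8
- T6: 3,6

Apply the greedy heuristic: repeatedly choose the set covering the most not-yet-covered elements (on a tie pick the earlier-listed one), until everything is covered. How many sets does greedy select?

4

Pick 1: T3 covers 4 new elements (2, 4, 7, 10).
Pick 2: T2 covers 3 new elements (0, 1, 9).
Pick 3: T1 covers 2 new elements (5, 8).
Pick 4: T6 covers 2 new elements (3, 6).
Greedy uses 4 sets.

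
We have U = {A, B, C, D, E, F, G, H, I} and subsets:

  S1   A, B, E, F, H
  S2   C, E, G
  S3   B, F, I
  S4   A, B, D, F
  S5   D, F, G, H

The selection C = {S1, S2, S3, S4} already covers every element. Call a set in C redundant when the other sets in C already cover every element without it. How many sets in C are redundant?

0

Drop S1: H uncovered — not redundant.
Drop S2: C, G uncovered — not redundant.
Drop S3: I uncovered — not redundant.
Drop S4: D uncovered — not redundant.
None of the sets in C is redundant.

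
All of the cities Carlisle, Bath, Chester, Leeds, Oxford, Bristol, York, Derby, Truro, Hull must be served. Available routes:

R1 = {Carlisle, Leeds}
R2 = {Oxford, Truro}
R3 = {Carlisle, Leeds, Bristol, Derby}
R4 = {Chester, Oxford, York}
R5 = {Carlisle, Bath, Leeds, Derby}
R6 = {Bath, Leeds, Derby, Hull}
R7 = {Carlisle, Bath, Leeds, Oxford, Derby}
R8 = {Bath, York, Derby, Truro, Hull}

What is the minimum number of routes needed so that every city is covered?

R3, R4, R8 together cover {Carlisle, Bath, Chester, Leeds, Oxford, Bristol, York, Derby, Truro, Hull} — every city.
No 2 of the 8 routes cover everything (all 28 pairs fall short), so 3 is minimum.

3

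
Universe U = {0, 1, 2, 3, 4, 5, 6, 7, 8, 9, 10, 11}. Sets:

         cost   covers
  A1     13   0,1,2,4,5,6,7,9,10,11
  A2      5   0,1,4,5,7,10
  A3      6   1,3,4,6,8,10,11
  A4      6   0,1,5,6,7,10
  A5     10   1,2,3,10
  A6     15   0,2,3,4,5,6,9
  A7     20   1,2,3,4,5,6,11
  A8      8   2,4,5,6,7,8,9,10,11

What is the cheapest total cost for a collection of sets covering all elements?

A1, A3 cover every element at cost 13 + 6 = 19.
Any cover uses at least 2 sets; among all covering selections none totals below 19.

19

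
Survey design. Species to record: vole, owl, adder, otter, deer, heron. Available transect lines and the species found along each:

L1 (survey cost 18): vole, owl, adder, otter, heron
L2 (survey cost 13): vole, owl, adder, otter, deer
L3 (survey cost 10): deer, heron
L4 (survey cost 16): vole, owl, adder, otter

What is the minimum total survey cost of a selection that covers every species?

23

L2, L3 cover every species at survey cost 13 + 10 = 23.
Any cover uses at least 2 transects; among all covering selections none totals below 23.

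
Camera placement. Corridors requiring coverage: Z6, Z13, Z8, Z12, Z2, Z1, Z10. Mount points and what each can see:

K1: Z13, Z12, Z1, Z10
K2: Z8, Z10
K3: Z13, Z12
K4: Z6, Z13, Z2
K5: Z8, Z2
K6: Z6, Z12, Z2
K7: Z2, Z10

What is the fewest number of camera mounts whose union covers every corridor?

3

K1, K2, K4 together cover {Z6, Z13, Z8, Z12, Z2, Z1, Z10} — every corridor.
No 2 of the 7 camera mounts cover everything (all 21 pairs fall short), so 3 is minimum.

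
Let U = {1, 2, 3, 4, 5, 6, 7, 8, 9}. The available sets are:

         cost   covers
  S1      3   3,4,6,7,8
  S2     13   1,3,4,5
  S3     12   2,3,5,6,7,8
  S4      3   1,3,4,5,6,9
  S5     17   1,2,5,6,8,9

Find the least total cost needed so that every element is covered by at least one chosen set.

S3, S4 cover every element at cost 12 + 3 = 15.
Any cover uses at least 2 sets; among all covering selections none totals below 15.

15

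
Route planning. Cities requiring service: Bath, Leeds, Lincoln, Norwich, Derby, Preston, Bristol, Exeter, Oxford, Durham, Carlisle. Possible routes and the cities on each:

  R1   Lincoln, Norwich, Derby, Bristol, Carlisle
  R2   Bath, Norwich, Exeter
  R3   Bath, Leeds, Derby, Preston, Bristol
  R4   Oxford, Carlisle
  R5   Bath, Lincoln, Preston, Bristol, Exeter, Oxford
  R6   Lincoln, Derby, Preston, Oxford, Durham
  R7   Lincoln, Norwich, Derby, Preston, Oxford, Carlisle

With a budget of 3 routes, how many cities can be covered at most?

10

Choosing R1, R2, R6 covers {Bath, Lincoln, Norwich, Derby, Preston, Bristol, Exeter, Oxford, Durham, Carlisle} — 10 cities.
No choice of 3 routes does better; here Leeds is left uncovered.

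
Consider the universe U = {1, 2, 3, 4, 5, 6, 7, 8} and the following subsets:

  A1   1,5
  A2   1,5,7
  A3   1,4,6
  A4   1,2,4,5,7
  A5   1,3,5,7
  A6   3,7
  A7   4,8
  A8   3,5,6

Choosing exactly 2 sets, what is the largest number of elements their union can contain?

Choosing A4, A8 covers {1, 2, 3, 4, 5, 6, 7} — 7 elements.
No choice of 2 sets does better; here 8 is left uncovered.

7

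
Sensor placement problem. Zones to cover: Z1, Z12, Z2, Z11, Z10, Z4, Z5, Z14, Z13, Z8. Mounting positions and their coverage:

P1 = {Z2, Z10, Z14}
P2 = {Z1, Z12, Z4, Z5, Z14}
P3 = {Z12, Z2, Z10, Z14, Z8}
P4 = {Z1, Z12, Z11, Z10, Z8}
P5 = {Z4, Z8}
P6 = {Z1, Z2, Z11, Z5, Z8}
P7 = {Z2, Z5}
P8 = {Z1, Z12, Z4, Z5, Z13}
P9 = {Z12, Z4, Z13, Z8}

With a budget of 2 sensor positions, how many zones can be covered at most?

9

Choosing P3, P8 covers {Z1, Z12, Z2, Z10, Z4, Z5, Z14, Z13, Z8} — 9 zones.
No choice of 2 sensor positions does better; here Z11 is left uncovered.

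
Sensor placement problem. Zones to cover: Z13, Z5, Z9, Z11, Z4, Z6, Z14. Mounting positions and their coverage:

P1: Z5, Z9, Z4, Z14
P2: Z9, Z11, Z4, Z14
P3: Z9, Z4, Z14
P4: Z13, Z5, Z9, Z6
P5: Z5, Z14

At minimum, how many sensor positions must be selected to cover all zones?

P2, P4 together cover {Z13, Z5, Z9, Z11, Z4, Z6, Z14} — every zone.
No single sensor position contains all 7 zones, so 2 is optimal.

2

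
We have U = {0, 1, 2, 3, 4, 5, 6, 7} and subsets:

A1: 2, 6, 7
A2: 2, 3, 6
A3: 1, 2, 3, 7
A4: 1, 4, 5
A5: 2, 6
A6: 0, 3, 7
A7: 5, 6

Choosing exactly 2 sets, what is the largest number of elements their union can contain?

Choosing A1, A4 covers {1, 2, 4, 5, 6, 7} — 6 elements.
No choice of 2 sets does better; here 0, 3 are left uncovered.

6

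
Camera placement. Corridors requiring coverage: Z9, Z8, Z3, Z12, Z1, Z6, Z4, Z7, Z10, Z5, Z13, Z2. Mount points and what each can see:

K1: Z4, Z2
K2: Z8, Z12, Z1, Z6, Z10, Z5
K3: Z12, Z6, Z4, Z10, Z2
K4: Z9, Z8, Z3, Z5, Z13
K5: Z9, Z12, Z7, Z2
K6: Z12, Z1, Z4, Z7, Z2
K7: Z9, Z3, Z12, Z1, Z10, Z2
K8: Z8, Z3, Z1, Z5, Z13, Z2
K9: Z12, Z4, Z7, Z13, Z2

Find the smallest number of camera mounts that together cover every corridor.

K2, K4, K6 together cover {Z9, Z8, Z3, Z12, Z1, Z6, Z4, Z7, Z10, Z5, Z13, Z2} — every corridor.
No 2 of the 9 camera mounts cover everything (all 36 pairs fall short), so 3 is minimum.

3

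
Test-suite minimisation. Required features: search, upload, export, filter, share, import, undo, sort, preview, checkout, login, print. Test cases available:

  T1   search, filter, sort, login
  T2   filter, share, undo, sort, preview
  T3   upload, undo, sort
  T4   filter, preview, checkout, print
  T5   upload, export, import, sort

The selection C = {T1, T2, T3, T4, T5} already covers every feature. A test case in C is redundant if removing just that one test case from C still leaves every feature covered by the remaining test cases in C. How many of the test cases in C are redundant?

1

Drop T1: search, login uncovered — not redundant.
Drop T2: share uncovered — not redundant.
Drop T3: the rest still cover every feature — redundant.
Drop T4: checkout, print uncovered — not redundant.
Drop T5: export, import uncovered — not redundant.
1 redundant: T3.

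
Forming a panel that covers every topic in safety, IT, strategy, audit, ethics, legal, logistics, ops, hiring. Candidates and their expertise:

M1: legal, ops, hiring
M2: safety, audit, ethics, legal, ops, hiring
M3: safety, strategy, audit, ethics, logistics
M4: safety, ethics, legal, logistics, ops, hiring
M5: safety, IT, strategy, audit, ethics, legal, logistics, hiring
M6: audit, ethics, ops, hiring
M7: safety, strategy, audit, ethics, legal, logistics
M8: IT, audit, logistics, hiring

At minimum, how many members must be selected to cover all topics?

M1, M5 together cover {safety, IT, strategy, audit, ethics, legal, logistics, ops, hiring} — every topic.
No single member contains all 9 topics, so 2 is optimal.

2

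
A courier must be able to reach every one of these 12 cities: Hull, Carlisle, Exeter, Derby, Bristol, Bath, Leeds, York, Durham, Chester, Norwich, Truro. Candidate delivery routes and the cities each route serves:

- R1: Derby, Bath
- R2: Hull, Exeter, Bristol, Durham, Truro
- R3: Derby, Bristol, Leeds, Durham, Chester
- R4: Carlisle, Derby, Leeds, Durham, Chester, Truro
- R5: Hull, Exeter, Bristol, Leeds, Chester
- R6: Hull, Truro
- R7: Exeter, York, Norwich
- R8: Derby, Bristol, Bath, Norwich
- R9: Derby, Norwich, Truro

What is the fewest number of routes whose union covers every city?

R1, R2, R4, R7 together cover {Hull, Carlisle, Exeter, Derby, Bristol, Bath, Leeds, York, Durham, Chester, Norwich, Truro} — every city.
No 3 of the 9 routes cover everything (all 84 triples fall short), so 4 is minimum.

4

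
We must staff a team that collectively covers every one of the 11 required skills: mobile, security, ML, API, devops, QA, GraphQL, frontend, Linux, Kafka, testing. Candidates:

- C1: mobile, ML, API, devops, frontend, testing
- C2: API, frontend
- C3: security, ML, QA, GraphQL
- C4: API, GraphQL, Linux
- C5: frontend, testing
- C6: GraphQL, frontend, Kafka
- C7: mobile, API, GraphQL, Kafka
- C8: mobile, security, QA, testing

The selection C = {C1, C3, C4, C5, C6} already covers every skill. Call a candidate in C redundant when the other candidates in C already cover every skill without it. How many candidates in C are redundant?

1

Drop C1: mobile, devops uncovered — not redundant.
Drop C3: security, QA uncovered — not redundant.
Drop C4: Linux uncovered — not redundant.
Drop C5: the rest still cover every skill — redundant.
Drop C6: Kafka uncovered — not redundant.
1 redundant: C5.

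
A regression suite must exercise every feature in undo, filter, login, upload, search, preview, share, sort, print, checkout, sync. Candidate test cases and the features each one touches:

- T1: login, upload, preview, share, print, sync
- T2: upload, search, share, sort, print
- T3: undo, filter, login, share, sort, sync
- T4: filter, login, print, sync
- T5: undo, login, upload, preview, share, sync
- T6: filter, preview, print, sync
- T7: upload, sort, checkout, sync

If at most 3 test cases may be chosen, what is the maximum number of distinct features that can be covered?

Choosing T1, T2, T3 covers {undo, filter, login, upload, search, preview, share, sort, print, sync} — 10 features.
No choice of 3 test cases does better; here checkout is left uncovered.

10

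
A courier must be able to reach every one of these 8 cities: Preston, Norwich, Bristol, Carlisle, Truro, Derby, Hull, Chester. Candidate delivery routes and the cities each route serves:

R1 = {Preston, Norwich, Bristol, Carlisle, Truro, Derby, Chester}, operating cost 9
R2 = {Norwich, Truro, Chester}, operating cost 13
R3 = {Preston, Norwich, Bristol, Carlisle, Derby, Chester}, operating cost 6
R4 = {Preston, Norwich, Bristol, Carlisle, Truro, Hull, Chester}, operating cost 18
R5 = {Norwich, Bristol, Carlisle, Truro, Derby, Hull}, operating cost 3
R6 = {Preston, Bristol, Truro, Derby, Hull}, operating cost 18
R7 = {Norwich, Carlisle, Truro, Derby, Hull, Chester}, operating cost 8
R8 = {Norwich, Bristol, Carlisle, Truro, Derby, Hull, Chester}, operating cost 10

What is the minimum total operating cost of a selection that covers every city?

R3, R5 cover every city at operating cost 6 + 3 = 9.
Any cover uses at least 2 routes; among all covering selections none totals below 9.

9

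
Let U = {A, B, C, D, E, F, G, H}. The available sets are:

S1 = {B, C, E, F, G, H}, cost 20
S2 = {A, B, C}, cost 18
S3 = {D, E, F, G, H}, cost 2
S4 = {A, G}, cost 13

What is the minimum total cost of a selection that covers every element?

S2, S3 cover every element at cost 18 + 2 = 20.
Any cover uses at least 2 sets; among all covering selections none totals below 20.

20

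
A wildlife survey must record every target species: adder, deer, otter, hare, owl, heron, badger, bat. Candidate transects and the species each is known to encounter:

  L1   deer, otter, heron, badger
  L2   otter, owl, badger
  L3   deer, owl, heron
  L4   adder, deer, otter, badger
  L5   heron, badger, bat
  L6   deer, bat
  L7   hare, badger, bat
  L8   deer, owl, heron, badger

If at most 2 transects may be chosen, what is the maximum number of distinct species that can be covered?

6

Choosing L1, L7 covers {deer, otter, hare, heron, badger, bat} — 6 species.
No choice of 2 transects does better; here adder, owl are left uncovered.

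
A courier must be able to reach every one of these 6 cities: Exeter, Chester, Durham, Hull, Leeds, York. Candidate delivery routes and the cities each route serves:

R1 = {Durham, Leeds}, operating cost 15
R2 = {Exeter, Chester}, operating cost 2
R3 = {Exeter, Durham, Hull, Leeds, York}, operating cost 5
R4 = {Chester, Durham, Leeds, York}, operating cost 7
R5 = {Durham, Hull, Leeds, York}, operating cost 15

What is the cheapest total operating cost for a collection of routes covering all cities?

R2, R3 cover every city at operating cost 2 + 5 = 7.
Any cover uses at least 2 routes; among all covering selections none totals below 7.

7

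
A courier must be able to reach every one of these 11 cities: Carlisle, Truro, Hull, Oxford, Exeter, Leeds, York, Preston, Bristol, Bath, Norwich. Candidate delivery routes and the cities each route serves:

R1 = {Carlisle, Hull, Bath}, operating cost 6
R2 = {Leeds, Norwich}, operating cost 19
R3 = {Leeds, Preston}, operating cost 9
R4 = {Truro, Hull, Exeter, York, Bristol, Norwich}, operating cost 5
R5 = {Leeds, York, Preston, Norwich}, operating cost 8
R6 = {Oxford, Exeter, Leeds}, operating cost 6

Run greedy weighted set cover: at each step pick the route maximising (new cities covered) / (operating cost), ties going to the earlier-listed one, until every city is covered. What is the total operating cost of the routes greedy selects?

Pick 1: R4 adds 6 new (Truro, Hull, Exeter, York, Bristol, Norwich) at operating cost 5 (ratio 6/5).
Pick 2: R1 adds 2 new (Carlisle, Bath) at operating cost 6 (ratio 2/6).
Pick 3: R6 adds 2 new (Oxford, Leeds) at operating cost 6 (ratio 2/6).
Pick 4: R5 adds 1 new (Preston) at operating cost 8 (ratio 1/8).
Greedy total operating cost: 5 + 6 + 6 + 8 = 25.

25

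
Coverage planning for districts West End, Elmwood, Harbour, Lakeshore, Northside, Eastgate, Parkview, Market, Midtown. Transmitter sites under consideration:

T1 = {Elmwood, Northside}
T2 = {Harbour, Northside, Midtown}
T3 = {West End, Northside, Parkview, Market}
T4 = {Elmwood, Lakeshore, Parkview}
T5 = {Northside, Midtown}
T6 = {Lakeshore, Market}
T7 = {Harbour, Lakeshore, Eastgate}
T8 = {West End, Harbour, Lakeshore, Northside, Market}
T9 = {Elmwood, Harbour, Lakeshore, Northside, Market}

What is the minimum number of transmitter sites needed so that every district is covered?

T1, T2, T3, T7 together cover {West End, Elmwood, Harbour, Lakeshore, Northside, Eastgate, Parkview, Market, Midtown} — every district.
No 3 of the 9 transmitter sites cover everything (all 84 triples fall short), so 4 is minimum.

4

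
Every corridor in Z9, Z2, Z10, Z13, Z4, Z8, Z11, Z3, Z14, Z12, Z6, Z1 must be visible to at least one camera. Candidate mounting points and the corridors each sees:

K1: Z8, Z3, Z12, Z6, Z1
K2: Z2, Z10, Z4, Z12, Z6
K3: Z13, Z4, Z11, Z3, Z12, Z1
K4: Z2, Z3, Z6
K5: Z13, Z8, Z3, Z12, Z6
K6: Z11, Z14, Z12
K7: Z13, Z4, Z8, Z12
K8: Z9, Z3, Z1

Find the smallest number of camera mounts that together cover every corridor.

K2, K5, K6, K8 together cover {Z9, Z2, Z10, Z13, Z4, Z8, Z11, Z3, Z14, Z12, Z6, Z1} — every corridor.
No 3 of the 8 camera mounts cover everything (all 56 triples fall short), so 4 is minimum.

4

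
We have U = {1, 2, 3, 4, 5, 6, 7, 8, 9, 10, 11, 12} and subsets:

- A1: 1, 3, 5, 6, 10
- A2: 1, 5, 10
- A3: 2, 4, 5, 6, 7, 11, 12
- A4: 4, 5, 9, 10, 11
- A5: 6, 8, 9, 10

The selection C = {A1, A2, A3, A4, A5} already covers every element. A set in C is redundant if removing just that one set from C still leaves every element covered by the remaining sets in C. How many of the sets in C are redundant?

2

Drop A1: 3 uncovered — not redundant.
Drop A2: the rest still cover every element — redundant.
Drop A3: 2, 7, 12 uncovered — not redundant.
Drop A4: the rest still cover every element — redundant.
Drop A5: 8 uncovered — not redundant.
2 redundant: A2, A4.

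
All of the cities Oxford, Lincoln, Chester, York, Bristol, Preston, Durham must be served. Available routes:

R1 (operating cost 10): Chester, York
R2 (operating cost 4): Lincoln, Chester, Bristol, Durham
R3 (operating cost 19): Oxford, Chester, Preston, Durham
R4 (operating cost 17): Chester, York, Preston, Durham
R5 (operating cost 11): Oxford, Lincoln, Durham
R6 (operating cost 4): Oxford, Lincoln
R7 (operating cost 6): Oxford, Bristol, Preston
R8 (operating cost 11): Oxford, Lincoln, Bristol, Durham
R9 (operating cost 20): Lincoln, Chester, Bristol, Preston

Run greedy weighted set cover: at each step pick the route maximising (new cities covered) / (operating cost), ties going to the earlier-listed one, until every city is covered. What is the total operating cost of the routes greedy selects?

20

Pick 1: R2 adds 4 new (Lincoln, Chester, Bristol, Durham) at operating cost 4 (ratio 4/4).
Pick 2: R7 adds 2 new (Oxford, Preston) at operating cost 6 (ratio 2/6).
Pick 3: R1 adds 1 new (York) at operating cost 10 (ratio 1/10).
Greedy total operating cost: 4 + 6 + 10 = 20.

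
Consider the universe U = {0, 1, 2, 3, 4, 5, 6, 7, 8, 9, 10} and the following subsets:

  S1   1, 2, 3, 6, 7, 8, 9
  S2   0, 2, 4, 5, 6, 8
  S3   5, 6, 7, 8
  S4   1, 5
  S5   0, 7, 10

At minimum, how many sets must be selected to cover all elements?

S1, S2, S5 together cover {0, 1, 2, 3, 4, 5, 6, 7, 8, 9, 10} — every element.
No 2 of the 5 sets cover everything (all 10 pairs fall short), so 3 is minimum.

3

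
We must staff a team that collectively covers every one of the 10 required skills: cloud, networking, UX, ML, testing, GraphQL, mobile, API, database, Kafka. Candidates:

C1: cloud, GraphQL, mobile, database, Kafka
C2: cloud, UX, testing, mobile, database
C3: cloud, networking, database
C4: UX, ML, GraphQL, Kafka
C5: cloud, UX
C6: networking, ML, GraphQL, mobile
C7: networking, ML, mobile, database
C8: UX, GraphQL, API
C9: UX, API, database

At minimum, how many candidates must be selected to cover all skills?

4

C1, C2, C6, C8 together cover {cloud, networking, UX, ML, testing, GraphQL, mobile, API, database, Kafka} — every skill.
No 3 of the 9 candidates cover everything (all 84 triples fall short), so 4 is minimum.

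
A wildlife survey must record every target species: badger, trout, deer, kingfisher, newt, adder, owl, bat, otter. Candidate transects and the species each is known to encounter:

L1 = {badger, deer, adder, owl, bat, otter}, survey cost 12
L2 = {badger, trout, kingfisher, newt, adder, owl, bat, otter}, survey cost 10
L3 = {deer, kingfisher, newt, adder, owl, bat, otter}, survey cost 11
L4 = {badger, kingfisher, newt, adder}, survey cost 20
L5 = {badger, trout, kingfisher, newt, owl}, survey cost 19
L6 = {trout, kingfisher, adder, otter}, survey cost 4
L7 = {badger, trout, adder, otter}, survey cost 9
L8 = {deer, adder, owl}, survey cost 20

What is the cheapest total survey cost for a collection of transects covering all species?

L3, L7 cover every species at survey cost 11 + 9 = 20.
Any cover uses at least 2 transects; among all covering selections none totals below 20.

20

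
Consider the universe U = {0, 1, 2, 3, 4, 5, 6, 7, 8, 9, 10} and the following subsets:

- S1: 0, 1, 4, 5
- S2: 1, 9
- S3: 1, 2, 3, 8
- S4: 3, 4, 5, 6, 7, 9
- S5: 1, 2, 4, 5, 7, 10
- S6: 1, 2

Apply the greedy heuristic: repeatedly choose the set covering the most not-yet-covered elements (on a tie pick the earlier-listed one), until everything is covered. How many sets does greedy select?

4

Pick 1: S4 covers 6 new elements (3, 4, 5, 6, 7, 9).
Pick 2: S3 covers 3 new elements (1, 2, 8).
Pick 3: S1 covers 1 new elements (0).
Pick 4: S5 covers 1 new elements (10).
Greedy uses 4 sets.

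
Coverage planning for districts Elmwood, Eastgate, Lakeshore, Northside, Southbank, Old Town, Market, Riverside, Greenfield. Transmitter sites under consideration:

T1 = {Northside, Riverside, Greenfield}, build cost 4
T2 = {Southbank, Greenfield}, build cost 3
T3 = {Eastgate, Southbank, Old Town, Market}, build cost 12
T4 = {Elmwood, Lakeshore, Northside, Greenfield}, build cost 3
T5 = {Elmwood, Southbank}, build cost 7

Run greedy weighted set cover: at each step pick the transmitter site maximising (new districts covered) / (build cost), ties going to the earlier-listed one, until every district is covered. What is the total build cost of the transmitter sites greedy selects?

Pick 1: T4 adds 4 new (Elmwood, Lakeshore, Northside, Greenfield) at build cost 3 (ratio 4/3).
Pick 2: T2 adds 1 new (Southbank) at build cost 3 (ratio 1/3).
Pick 3: T1 adds 1 new (Riverside) at build cost 4 (ratio 1/4).
Pick 4: T3 adds 3 new (Eastgate, Old Town, Market) at build cost 12 (ratio 3/12).
Greedy total build cost: 3 + 3 + 4 + 12 = 22. (The true optimum is 19, so greedy overshoots here.)

22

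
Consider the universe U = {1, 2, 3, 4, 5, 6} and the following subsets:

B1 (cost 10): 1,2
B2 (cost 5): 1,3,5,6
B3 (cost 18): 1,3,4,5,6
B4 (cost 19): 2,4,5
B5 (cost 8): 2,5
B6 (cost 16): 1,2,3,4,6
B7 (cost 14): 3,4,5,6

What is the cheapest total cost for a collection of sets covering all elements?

21

B2, B6 cover every element at cost 5 + 16 = 21.
Any cover uses at least 2 sets; among all covering selections none totals below 21.
Greedy by coverage-per-cost would pick B2, B5, B7 for 27 — worse than the optimum 21.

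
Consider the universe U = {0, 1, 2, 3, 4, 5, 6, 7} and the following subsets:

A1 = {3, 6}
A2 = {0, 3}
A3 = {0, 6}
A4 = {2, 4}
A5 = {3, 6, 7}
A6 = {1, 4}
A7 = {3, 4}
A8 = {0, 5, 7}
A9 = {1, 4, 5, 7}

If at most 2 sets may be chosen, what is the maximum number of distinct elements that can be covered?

6

Choosing A1, A9 covers {1, 3, 4, 5, 6, 7} — 6 elements.
No choice of 2 sets does better; here 0, 2 are left uncovered.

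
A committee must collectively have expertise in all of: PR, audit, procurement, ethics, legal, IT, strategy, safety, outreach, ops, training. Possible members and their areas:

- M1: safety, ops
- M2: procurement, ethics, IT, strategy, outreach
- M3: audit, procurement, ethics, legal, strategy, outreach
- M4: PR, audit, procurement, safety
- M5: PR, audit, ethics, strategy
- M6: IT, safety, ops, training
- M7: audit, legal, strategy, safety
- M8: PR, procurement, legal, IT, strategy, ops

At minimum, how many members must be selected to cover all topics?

M3, M4, M6 together cover {PR, audit, procurement, ethics, legal, IT, strategy, safety, outreach, ops, training} — every topic.
No 2 of the 8 members cover everything (all 28 pairs fall short), so 3 is minimum.

3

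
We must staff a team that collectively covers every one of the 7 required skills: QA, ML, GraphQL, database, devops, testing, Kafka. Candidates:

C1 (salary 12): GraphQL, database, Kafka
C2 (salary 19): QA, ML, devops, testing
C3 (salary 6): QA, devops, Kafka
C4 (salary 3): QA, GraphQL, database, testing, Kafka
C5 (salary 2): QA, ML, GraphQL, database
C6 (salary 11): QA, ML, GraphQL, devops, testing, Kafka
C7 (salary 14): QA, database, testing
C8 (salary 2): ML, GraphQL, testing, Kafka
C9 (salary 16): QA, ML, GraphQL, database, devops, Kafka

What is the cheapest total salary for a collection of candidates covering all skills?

10

C3, C5, C8 cover every skill at salary 6 + 2 + 2 = 10.
Any cover uses at least 2 candidates; among all covering selections none totals below 10.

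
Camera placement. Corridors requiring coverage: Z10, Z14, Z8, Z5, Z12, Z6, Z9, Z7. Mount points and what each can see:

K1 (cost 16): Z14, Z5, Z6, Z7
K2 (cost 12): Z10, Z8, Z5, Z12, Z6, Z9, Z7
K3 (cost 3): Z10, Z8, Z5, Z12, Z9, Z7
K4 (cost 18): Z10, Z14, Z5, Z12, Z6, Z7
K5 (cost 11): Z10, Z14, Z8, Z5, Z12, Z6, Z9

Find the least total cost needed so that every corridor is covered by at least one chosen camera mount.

14

K3, K5 cover every corridor at cost 3 + 11 = 14.
Any cover uses at least 2 camera mounts; among all covering selections none totals below 14.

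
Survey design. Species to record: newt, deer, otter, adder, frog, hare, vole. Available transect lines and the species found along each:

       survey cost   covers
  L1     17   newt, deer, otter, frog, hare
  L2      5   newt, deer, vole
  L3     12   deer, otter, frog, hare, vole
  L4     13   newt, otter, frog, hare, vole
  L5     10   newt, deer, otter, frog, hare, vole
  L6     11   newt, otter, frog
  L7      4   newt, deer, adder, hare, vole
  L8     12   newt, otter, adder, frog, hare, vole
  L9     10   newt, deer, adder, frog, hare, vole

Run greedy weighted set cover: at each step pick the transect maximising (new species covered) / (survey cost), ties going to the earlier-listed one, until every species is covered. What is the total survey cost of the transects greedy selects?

Pick 1: L7 adds 5 new (newt, deer, adder, hare, vole) at survey cost 4 (ratio 5/4).
Pick 2: L5 adds 2 new (otter, frog) at survey cost 10 (ratio 2/10).
Greedy total survey cost: 4 + 10 = 14.

14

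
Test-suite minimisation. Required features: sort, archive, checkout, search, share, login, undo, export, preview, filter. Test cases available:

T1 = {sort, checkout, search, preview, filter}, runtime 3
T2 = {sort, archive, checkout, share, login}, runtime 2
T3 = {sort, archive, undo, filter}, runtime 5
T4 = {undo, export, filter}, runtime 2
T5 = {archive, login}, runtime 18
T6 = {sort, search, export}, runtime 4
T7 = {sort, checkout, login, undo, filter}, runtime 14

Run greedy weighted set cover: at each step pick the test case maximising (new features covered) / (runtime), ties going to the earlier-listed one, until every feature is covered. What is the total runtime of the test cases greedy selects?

7

Pick 1: T2 adds 5 new (sort, archive, checkout, share, login) at runtime 2 (ratio 5/2).
Pick 2: T4 adds 3 new (undo, export, filter) at runtime 2 (ratio 3/2).
Pick 3: T1 adds 2 new (search, preview) at runtime 3 (ratio 2/3).
Greedy total runtime: 2 + 2 + 3 = 7.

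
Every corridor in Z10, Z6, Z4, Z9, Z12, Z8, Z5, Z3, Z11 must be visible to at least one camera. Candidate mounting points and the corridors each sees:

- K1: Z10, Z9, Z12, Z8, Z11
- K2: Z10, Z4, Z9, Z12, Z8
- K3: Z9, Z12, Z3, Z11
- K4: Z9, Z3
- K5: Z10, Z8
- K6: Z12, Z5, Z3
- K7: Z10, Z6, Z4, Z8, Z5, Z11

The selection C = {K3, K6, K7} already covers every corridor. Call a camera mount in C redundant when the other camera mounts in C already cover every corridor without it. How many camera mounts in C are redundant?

1

Drop K3: Z9 uncovered — not redundant.
Drop K6: the rest still cover every corridor — redundant.
Drop K7: Z10, Z6, Z4, Z8 uncovered — not redundant.
1 redundant: K6.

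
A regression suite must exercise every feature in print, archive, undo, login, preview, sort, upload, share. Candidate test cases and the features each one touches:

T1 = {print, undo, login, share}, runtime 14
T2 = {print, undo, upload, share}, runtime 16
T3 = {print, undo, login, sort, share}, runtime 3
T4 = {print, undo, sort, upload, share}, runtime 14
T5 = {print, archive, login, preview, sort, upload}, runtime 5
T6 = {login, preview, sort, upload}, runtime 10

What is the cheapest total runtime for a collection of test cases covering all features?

8

T3, T5 cover every feature at runtime 3 + 5 = 8.
Any cover uses at least 2 test cases; among all covering selections none totals below 8.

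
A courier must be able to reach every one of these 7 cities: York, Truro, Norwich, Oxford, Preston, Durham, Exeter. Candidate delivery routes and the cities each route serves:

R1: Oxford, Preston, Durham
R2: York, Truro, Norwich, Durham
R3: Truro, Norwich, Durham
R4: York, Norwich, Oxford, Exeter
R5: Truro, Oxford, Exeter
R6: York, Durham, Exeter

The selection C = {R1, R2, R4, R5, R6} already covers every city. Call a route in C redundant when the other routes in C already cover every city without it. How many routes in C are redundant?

Drop R1: Preston uncovered — not redundant.
Drop R2: the rest still cover every city — redundant.
Drop R4: the rest still cover every city — redundant.
Drop R5: the rest still cover every city — redundant.
Drop R6: the rest still cover every city — redundant.
4 redundant: R2, R4, R5, R6.

4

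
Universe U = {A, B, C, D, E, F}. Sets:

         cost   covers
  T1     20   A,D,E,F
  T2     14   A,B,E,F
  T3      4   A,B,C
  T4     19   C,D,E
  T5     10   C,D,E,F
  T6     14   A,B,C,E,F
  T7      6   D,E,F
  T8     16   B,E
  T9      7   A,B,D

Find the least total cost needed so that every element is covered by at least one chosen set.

10

T3, T7 cover every element at cost 4 + 6 = 10.
Any cover uses at least 2 sets; among all covering selections none totals below 10.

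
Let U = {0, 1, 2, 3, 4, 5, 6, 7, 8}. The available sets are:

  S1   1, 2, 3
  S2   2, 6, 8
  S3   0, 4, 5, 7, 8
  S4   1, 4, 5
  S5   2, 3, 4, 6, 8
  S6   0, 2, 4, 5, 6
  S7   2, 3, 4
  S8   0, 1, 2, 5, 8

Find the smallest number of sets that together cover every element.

3

S1, S2, S3 together cover {0, 1, 2, 3, 4, 5, 6, 7, 8} — every element.
No 2 of the 8 sets cover everything (all 28 pairs fall short), so 3 is minimum.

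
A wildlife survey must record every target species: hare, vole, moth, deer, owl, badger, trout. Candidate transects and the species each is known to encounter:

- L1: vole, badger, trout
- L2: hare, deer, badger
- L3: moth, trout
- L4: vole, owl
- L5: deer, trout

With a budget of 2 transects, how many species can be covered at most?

5

Choosing L1, L2 covers {hare, vole, deer, badger, trout} — 5 species.
No choice of 2 transects does better; here moth, owl are left uncovered.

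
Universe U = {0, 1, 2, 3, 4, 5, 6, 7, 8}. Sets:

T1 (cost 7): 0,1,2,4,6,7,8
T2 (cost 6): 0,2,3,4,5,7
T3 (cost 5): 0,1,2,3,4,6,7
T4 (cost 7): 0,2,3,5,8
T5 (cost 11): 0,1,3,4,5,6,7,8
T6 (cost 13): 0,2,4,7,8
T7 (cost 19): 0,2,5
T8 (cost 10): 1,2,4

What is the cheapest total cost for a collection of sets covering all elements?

T3, T4 cover every element at cost 5 + 7 = 12.
Any cover uses at least 2 sets; among all covering selections none totals below 12.

12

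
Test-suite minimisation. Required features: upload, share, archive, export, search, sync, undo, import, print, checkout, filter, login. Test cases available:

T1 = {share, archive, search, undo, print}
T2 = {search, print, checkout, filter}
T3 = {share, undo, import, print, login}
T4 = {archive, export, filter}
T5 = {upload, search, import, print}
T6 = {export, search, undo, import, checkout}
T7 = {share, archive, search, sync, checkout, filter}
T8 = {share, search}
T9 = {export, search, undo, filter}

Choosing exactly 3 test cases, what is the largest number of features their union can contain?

Choosing T3, T4, T7 covers {share, archive, export, search, sync, undo, import, print, checkout, filter, login} — 11 features.
No choice of 3 test cases does better; here upload is left uncovered.

11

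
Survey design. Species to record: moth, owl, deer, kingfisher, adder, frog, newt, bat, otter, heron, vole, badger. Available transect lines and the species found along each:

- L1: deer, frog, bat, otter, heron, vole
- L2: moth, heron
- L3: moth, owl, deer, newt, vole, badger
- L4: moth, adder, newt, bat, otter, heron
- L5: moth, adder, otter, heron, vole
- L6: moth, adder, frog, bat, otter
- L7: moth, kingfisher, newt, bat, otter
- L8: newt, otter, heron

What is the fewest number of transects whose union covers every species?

L1, L3, L4, L7 together cover {moth, owl, deer, kingfisher, adder, frog, newt, bat, otter, heron, vole, badger} — every species.
No 3 of the 8 transects cover everything (all 56 triples fall short), so 4 is minimum.

4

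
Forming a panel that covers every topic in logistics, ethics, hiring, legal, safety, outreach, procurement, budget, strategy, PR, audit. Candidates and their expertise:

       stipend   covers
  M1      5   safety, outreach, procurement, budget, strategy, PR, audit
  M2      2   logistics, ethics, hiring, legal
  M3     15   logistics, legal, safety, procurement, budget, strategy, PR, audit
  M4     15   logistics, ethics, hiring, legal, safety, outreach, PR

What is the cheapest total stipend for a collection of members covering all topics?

7

M1, M2 cover every topic at stipend 5 + 2 = 7.
Any cover uses at least 2 members; among all covering selections none totals below 7.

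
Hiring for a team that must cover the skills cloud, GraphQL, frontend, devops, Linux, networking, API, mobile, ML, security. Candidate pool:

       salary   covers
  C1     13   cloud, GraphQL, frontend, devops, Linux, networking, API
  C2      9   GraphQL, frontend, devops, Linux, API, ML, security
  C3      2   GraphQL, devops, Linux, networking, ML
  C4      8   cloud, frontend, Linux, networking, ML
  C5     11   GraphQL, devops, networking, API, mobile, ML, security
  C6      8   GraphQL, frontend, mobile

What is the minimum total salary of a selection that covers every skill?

19

C4, C5 cover every skill at salary 8 + 11 = 19.
Any cover uses at least 2 candidates; among all covering selections none totals below 19.
Greedy by coverage-per-salary would pick C3, C2, C4, C6 for 27 — worse than the optimum 19.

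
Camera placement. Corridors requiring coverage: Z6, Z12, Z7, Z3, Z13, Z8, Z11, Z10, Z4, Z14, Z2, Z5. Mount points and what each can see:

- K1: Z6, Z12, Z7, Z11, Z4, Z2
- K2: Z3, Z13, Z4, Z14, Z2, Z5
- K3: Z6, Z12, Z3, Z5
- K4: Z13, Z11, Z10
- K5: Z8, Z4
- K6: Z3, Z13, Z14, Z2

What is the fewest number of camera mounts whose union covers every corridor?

K1, K2, K4, K5 together cover {Z6, Z12, Z7, Z3, Z13, Z8, Z11, Z10, Z4, Z14, Z2, Z5} — every corridor.
No 3 of the 6 camera mounts cover everything (all 20 triples fall short), so 4 is minimum.

4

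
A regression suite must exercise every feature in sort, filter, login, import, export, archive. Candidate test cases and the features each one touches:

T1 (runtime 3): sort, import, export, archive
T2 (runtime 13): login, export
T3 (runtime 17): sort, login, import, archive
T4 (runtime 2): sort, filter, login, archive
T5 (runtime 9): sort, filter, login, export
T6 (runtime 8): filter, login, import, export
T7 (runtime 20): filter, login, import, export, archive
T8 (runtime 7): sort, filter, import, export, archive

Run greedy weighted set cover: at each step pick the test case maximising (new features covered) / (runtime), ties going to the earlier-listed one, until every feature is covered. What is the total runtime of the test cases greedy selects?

Pick 1: T4 adds 4 new (sort, filter, login, archive) at runtime 2 (ratio 4/2).
Pick 2: T1 adds 2 new (import, export) at runtime 3 (ratio 2/3).
Greedy total runtime: 2 + 3 = 5.

5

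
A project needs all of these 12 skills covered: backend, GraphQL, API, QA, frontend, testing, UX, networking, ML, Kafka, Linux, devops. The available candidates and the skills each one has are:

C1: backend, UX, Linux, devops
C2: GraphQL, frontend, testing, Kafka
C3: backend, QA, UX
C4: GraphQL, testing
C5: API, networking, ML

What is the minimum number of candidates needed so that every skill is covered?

C1, C2, C3, C5 together cover {backend, GraphQL, API, QA, frontend, testing, UX, networking, ML, Kafka, Linux, devops} — every skill.
No 3 of the 5 candidates cover everything (all 10 triples fall short), so 4 is minimum.

4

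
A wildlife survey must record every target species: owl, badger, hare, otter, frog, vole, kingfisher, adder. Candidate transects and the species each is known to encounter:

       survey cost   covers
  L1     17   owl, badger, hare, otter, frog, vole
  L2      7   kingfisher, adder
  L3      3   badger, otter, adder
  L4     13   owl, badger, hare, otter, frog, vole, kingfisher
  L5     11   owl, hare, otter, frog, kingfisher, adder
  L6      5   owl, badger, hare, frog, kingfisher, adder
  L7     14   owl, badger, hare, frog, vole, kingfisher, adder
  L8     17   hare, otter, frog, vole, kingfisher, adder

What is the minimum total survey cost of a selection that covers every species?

16

L3, L4 cover every species at survey cost 3 + 13 = 16.
Any cover uses at least 2 transects; among all covering selections none totals below 16.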